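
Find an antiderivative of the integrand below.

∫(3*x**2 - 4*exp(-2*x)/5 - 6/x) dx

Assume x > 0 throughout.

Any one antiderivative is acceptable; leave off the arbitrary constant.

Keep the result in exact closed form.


Answer: x**3 - 6*log(x) + 2*exp(-2*x)/5.


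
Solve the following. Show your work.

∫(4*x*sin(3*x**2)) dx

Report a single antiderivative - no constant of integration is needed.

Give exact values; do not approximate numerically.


Step 1. Substitute u = x**2, turning ∫(4*x*sin(3*x**2)) dx into ∫(2*sin(3*u)) du: now ∫(2*sin(3*u)) du.
Step 2. Evaluate the standard form: now -2*cos(3*u)/3.
Step 3. Substitute back u = x**2: now -2*cos(3*x**2)/3.
Answer: -2*cos(3*x**2)/3.


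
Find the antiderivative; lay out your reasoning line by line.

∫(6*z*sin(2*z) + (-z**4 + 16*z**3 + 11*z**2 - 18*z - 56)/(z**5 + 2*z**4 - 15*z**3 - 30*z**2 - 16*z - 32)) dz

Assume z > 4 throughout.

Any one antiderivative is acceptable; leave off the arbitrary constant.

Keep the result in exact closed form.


Step 1. Rewrite: now ∫(6*z*sin(2*z)) dz + ∫((-z**4 + 16*z**3 + 11*z**2 - 18*z - 56)/(z**5 + 2*z**4 - 15*z**3 - 30*z**2 - 16*z - 32)) dz.
Step 2. Integrate ∫(6*z*sin(2*z)) dz by parts with u = z, dv = (6*sin(2*z)) dz, so v = -3*cos(2*z): now -3*z*cos(2*z) + ∫((-z**4 + 16*z**3 + 11*z**2 - 18*z - 56)/(z**5 + 2*z**4 - 15*z**3 - 30*z**2 - 16*z - 32)) dz + ∫(3*cos(2*z)) dz.
Step 3. Evaluate the standard form: now -3*z*cos(2*z) + 3*sin(2*z)/2 + ∫((-z**4 + 16*z**3 + 11*z**2 - 18*z - 56)/(z**5 + 2*z**4 - 15*z**3 - 30*z**2 - 16*z - 32)) dz.
Step 4. Decompose ∫((-z**4 + 16*z**3 + 11*z**2 - 18*z - 56)/(z**5 + 2*z**4 - 15*z**3 - 30*z**2 - 16*z - 32)) dz by partial fractions, (-z**4 + 16*z**3 + 11*z**2 - 18*z - 56)/(z**5 + 2*z**4 - 15*z**3 - 30*z**2 - 16*z - 32) = 2/(z**2 + 1) - 4/(z + 4) + 2/(z + 2) + 1/(z - 4): now -3*z*cos(2*z) + 3*sin(2*z)/2 + ∫(1/(z - 4)) dz + ∫(2/(z + 2)) dz + ∫(-4/(z + 4)) dz + ∫(2/(z**2 + 1)) dz.
Step 5. Evaluate the standard form [assuming z > 4]: now -3*z*cos(2*z) + log(z - 4) + 3*sin(2*z)/2 + ∫(2/(z + 2)) dz + ∫(-4/(z + 4)) dz + ∫(2/(z**2 + 1)) dz.
Step 6. Evaluate the standard form [assuming z > -2]: now -3*z*cos(2*z) + log(z - 4) + 2*log(z + 2) + 3*sin(2*z)/2 + ∫(-4/(z + 4)) dz + ∫(2/(z**2 + 1)) dz.
Step 7. Evaluate the standard form [assuming z > -4]: now -3*z*cos(2*z) + log(z - 4) + 2*log(z + 2) - 4*log(z + 4) + 3*sin(2*z)/2 + ∫(2/(z**2 + 1)) dz.
Step 8. Evaluate the standard form: now -3*z*cos(2*z) + log(z - 4) + 2*log(z + 2) - 4*log(z + 4) + 3*sin(2*z)/2 + 2*atan(z).
Answer: -3*z*cos(2*z) + log(z - 4) + 2*log(z + 2) - 4*log(z + 4) + 3*sin(2*z)/2 + 2*atan(z).


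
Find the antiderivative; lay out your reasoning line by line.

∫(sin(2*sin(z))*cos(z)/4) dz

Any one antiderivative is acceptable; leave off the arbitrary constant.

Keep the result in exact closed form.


Step 1. Substitute u = sin(z), turning ∫(sin(2*sin(z))*cos(z)/4) dz into ∫(sin(2*u)/4) du: now ∫(sin(2*u)/4) du.
Step 2. Evaluate the standard form: now -cos(2*u)/8.
Step 3. Substitute back u = sin(z): now -cos(2*sin(z))/8.
Answer: -cos(2*sin(z))/8.


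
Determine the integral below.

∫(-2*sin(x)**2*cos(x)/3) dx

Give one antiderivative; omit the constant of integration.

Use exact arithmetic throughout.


Answer: -2*sin(x)**3/9.


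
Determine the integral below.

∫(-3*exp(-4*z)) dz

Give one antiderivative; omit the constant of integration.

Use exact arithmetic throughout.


Answer: 3*exp(-4*z)/4.


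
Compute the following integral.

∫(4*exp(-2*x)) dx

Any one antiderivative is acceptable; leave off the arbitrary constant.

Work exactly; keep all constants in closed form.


Answer: -2*exp(-2*x).


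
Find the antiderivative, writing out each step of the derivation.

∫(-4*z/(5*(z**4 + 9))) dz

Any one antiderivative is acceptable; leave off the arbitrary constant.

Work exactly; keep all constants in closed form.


Step 1. Substitute u = z**2, turning ∫(-4*z/(5*(z**4 + 9))) dz into ∫(-2/(5*(u**2 + 9))) du: now ∫(-2/(5*(u**2 + 9))) du.
Step 2. Evaluate the standard form: now -2*atan(u/3)/15.
Step 3. Substitute back u = z**2: now -2*atan(z**2/3)/15.
Answer: -2*atan(z**2/3)/15.


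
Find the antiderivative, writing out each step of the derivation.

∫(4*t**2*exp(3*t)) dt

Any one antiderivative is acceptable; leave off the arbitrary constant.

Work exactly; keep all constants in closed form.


Step 1. Integrate ∫(4*t**2*exp(3*t)) dt by parts with u = t**2, dv = (4*exp(3*t)) dt, so v = 4*exp(3*t)/3: now 4*t**2*exp(3*t)/3 + ∫(-8*t*exp(3*t)/3) dt.
Step 2. Integrate ∫(-8*t*exp(3*t)/3) dt by parts with u = t, dv = (-8*exp(3*t)/3) dt, so v = -8*exp(3*t)/9: now 4*t**2*exp(3*t)/3 - 8*t*exp(3*t)/9 + ∫(8*exp(3*t)/9) dt.
Step 3. Evaluate the standard form: now 4*t**2*exp(3*t)/3 - 8*t*exp(3*t)/9 + 8*exp(3*t)/27.
Answer: 4*t**2*exp(3*t)/3 - 8*t*exp(3*t)/9 + 8*exp(3*t)/27.


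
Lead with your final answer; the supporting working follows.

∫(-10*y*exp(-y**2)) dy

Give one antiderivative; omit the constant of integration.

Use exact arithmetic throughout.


The answer is 5*exp(-y**2).
Step 1. Substitute u = y**2, turning ∫(-10*y*exp(-y**2)) dy into ∫(-5*exp(-u)) du: now ∫(-5*exp(-u)) du.
Step 2. Evaluate the standard form: now 5*exp(-u).
Step 3. Substitute back u = y**2: now 5*exp(-y**2).
Answer: 5*exp(-y**2).


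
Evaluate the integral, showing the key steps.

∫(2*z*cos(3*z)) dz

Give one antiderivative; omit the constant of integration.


Step 1. Integrate ∫(2*z*cos(3*z)) dz by parts with u = z, dv = (2*cos(3*z)) dz, so v = 2*sin(3*z)/3: now 2*z*sin(3*z)/3 + ∫(-2*sin(3*z)/3) dz.
Step 2. Evaluate the standard form: now 2*z*sin(3*z)/3 + 2*cos(3*z)/9.
Answer: 2*z*sin(3*z)/3 + 2*cos(3*z)/9.


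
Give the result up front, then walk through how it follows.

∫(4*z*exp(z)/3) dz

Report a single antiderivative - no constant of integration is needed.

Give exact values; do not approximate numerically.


The answer is 4*z*exp(z)/3 - 4*exp(z)/3.
Step 1. Integrate ∫(4*z*exp(z)/3) dz by parts with u = z, dv = (4*exp(z)/3) dz, so v = 4*exp(z)/3: now 4*z*exp(z)/3 + ∫(-4*exp(z)/3) dz.
Step 2. Evaluate the standard form: now 4*z*exp(z)/3 - 4*exp(z)/3.
Answer: 4*z*exp(z)/3 - 4*exp(z)/3.


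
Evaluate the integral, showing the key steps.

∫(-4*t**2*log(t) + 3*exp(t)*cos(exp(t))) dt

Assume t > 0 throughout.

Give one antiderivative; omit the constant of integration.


Step 1. Rewrite: now ∫(-4*t**2*log(t)) dt + ∫(3*exp(t)*cos(exp(t))) dt.
Step 2. Integrate ∫(-4*t**2*log(t)) dt by parts with u = log(t), dv = (-4*t**2) dt, so v = -4*t**3/3 [assuming t > 0]: now -4*t**3*log(t)/3 + ∫(4*t**2/3) dt + ∫(3*exp(t)*cos(exp(t))) dt.
Step 3. Evaluate the standard form: now -4*t**3*log(t)/3 + 4*t**3/9 + ∫(3*exp(t)*cos(exp(t))) dt.
Step 4. Substitute u = exp(t), turning ∫(3*exp(t)*cos(exp(t))) dt into ∫(3*cos(u)) du: now -4*t**3*log(t)/3 + 4*t**3/9 + ∫(3*cos(u)) du.
Step 5. Evaluate the standard form: now -4*t**3*log(t)/3 + 4*t**3/9 + 3*sin(u).
Step 6. Substitute back u = exp(t): now -4*t**3*log(t)/3 + 4*t**3/9 + 3*sin(exp(t)).
Answer: -4*t**3*log(t)/3 + 4*t**3/9 + 3*sin(exp(t)).


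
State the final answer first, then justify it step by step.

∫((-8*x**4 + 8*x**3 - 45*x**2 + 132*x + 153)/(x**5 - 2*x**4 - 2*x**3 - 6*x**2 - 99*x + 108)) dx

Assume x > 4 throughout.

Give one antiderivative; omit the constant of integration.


The answer is -3*log(x - 4) - 2*log(x - 1) - 3*log(x + 3) - atan(x/3).
Step 1. Decompose ∫((-8*x**4 + 8*x**3 - 45*x**2 + 132*x + 153)/(x**5 - 2*x**4 - 2*x**3 - 6*x**2 - 99*x + 108)) dx by partial fractions, (-8*x**4 + 8*x**3 - 45*x**2 + 132*x + 153)/(x**5 - 2*x**4 - 2*x**3 - 6*x**2 - 99*x + 108) = -3/(x**2 + 9) - 3/(x + 3) - 2/(x - 1) - 3/(x - 4): now ∫(-3/(x - 4)) dx + ∫(-2/(x - 1)) dx + ∫(-3/(x + 3)) dx + ∫(-3/(x**2 + 9)) dx.
Step 2. Evaluate the standard form [assuming x > 1]: now -2*log(x - 1) + ∫(-3/(x - 4)) dx + ∫(-3/(x + 3)) dx + ∫(-3/(x**2 + 9)) dx.
Step 3. Evaluate the standard form [assuming x > -3]: now -2*log(x - 1) - 3*log(x + 3) + ∫(-3/(x - 4)) dx + ∫(-3/(x**2 + 9)) dx.
Step 4. Evaluate the standard form [assuming x > 4]: now -3*log(x - 4) - 2*log(x - 1) - 3*log(x + 3) + ∫(-3/(x**2 + 9)) dx.
Step 5. Evaluate the standard form: now -3*log(x - 4) - 2*log(x - 1) - 3*log(x + 3) - atan(x/3).
Answer: -3*log(x - 4) - 2*log(x - 1) - 3*log(x + 3) - atan(x/3).


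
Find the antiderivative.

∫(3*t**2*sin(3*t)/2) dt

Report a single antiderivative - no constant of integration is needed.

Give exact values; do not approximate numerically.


Answer: -t**2*cos(3*t)/2 + t*sin(3*t)/3 + cos(3*t)/9.


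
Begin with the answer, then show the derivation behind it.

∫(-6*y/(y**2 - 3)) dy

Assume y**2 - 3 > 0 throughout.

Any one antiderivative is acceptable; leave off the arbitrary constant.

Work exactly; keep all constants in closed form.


The answer is -3*log(y**2 - 3).
Step 1. Substitute u = y**2 - 3, turning ∫(-6*y/(y**2 - 3)) dy into ∫(-3/u) du: now ∫(-3/u) du.
Step 2. Evaluate the standard form [assuming u > 0]: now -3*log(u).
Step 3. Substitute back u = y**2 - 3: now -3*log(y**2 - 3).
Answer: -3*log(y**2 - 3).


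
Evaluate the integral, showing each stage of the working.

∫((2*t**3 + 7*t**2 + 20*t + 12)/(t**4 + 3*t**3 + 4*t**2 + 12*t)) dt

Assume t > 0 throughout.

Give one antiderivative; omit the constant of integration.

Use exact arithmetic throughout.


Step 1. Decompose ∫((2*t**3 + 7*t**2 + 20*t + 12)/(t**4 + 3*t**3 + 4*t**2 + 12*t)) dt by partial fractions, (2*t**3 + 7*t**2 + 20*t + 12)/(t**4 + 3*t**3 + 4*t**2 + 12*t) = 4/(t**2 + 4) + 1/(t + 3) + 1/t: now ∫(1/t) dt + ∫(1/(t + 3)) dt + ∫(4/(t**2 + 4)) dt.
Step 2. Evaluate the standard form [assuming t > 0]: now log(t) + ∫(1/(t + 3)) dt + ∫(4/(t**2 + 4)) dt.
Step 3. Evaluate the standard form [assuming t > -3]: now log(t) + log(t + 3) + ∫(4/(t**2 + 4)) dt.
Step 4. Evaluate the standard form: now log(t) + log(t + 3) + 2*atan(t/2).
Answer: log(t) + log(t + 3) + 2*atan(t/2).


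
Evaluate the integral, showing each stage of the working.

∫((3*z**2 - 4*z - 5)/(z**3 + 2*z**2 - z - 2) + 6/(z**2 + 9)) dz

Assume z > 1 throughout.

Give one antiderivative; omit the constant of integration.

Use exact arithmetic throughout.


Step 1. Rewrite: now ∫((3*z**2 - 4*z - 5)/(z**3 + 2*z**2 - z - 2)) dz + ∫(6/(z**2 + 9)) dz.
Step 2. Evaluate the standard form: now 2*atan(z/3) + ∫((3*z**2 - 4*z - 5)/(z**3 + 2*z**2 - z - 2)) dz.
Step 3. Decompose ∫((3*z**2 - 4*z - 5)/(z**3 + 2*z**2 - z - 2)) dz by partial fractions, (3*z**2 - 4*z - 5)/(z**3 + 2*z**2 - z - 2) = 5/(z + 2) - 1/(z + 1) - 1/(z - 1): now 2*atan(z/3) + ∫(-1/(z - 1)) dz + ∫(-1/(z + 1)) dz + ∫(5/(z + 2)) dz.
Step 4. Evaluate the standard form [assuming z > 1]: now -log(z - 1) + 2*atan(z/3) + ∫(-1/(z + 1)) dz + ∫(5/(z + 2)) dz.
Step 5. Evaluate the standard form [assuming z > -1]: now -log(z - 1) - log(z + 1) + 2*atan(z/3) + ∫(5/(z + 2)) dz.
Step 6. Evaluate the standard form [assuming z > -2]: now -log(z - 1) - log(z + 1) + 5*log(z + 2) + 2*atan(z/3).
Answer: -log(z - 1) - log(z + 1) + 5*log(z + 2) + 2*atan(z/3).


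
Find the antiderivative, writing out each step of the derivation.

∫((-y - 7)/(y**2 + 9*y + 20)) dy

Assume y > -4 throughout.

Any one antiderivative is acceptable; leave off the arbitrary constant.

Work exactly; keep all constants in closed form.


Step 1. Decompose ∫((-y - 7)/(y**2 + 9*y + 20)) dy by partial fractions, (-y - 7)/(y**2 + 9*y + 20) = 2/(y + 5) - 3/(y + 4): now ∫(-3/(y + 4)) dy + ∫(2/(y + 5)) dy.
Step 2. Evaluate the standard form [assuming y > -4]: now -3*log(y + 4) + ∫(2/(y + 5)) dy.
Step 3. Evaluate the standard form [assuming y > -5]: now -3*log(y + 4) + 2*log(y + 5).
Answer: -3*log(y + 4) + 2*log(y + 5).


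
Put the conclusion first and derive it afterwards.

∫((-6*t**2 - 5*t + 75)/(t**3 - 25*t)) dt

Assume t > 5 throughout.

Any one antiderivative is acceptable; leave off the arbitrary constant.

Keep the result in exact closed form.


The answer is -3*log(t) - 2*log(t - 5) - log(t + 5).
Step 1. Decompose ∫((-6*t**2 - 5*t + 75)/(t**3 - 25*t)) dt by partial fractions, (-6*t**2 - 5*t + 75)/(t**3 - 25*t) = -1/(t + 5) - 2/(t - 5) - 3/t: now ∫(-3/t) dt + ∫(-2/(t - 5)) dt + ∫(-1/(t + 5)) dt.
Step 2. Evaluate the standard form [assuming t > 0]: now -3*log(t) + ∫(-2/(t - 5)) dt + ∫(-1/(t + 5)) dt.
Step 3. Evaluate the standard form [assuming t > -5]: now -3*log(t) - log(t + 5) + ∫(-2/(t - 5)) dt.
Step 4. Evaluate the standard form [assuming t > 5]: now -3*log(t) - 2*log(t - 5) - log(t + 5).
Answer: -3*log(t) - 2*log(t - 5) - log(t + 5).


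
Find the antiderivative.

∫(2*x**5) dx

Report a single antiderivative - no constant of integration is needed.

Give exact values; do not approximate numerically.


Answer: x**6/3.


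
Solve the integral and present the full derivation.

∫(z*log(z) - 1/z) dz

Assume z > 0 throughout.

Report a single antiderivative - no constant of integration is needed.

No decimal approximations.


Step 1. Rewrite: now ∫(-1/z) dz + ∫(z*log(z)) dz.
Step 2. Evaluate the standard form [assuming z > 0]: now -log(z) + ∫(z*log(z)) dz.
Step 3. Integrate ∫(z*log(z)) dz by parts with u = log(z), dv = (z) dz, so v = z**2/2 [assuming z > 0]: now z**2*log(z)/2 - log(z) + ∫(-z/2) dz.
Step 4. Evaluate the standard form: now z**2*log(z)/2 - z**2/4 - log(z).
Answer: z**2*log(z)/2 - z**2/4 - log(z).


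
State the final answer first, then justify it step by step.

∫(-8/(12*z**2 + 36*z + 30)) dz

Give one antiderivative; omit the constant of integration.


The answer is -4*atan(2*z + 3)/3.
Step 1. Substitute u = -2*z - 3, turning ∫(-8/(12*z**2 + 36*z + 30)) dz into ∫(4/(3*(u**2 + 1))) du: now ∫(4/(3*(u**2 + 1))) du.
Step 2. Evaluate the standard form: now 4*atan(u)/3.
Step 3. Substitute back u = -2*z - 3: now -4*atan(2*z + 3)/3.
Answer: -4*atan(2*z + 3)/3.


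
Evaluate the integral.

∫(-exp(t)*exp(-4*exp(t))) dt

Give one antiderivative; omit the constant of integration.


Answer: exp(-4*exp(t))/4.


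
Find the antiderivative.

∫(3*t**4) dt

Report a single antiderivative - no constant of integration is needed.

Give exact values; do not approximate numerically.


Answer: 3*t**5/5.


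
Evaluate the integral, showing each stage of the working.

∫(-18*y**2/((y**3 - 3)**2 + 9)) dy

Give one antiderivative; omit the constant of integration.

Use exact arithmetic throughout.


Step 1. Substitute u = y**3 - 3, turning ∫(-18*y**2/((y**3 - 3)**2 + 9)) dy into ∫(-6/(u**2 + 9)) du: now ∫(-6/(u**2 + 9)) du.
Step 2. Evaluate the standard form: now -2*atan(u/3).
Step 3. Substitute back u = y**3 - 3: now -2*atan(y**3/3 - 1).
Answer: -2*atan(y**3/3 - 1).


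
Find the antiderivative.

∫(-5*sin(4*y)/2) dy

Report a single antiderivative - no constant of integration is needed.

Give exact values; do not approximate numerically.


Answer: 5*cos(4*y)/8.


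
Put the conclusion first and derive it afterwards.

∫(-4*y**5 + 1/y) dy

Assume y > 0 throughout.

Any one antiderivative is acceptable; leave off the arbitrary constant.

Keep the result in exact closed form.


The answer is -2*y**6/3 + log(y).
Step 1. Rewrite: now ∫(1/y) dy + ∫(-4*y**5) dy.
Step 2. Evaluate the standard form [assuming y > 0]: now log(y) + ∫(-4*y**5) dy.
Step 3. Evaluate the standard form: now -2*y**6/3 + log(y).
Answer: -2*y**6/3 + log(y).


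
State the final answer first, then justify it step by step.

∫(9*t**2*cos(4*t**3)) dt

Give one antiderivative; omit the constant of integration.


The answer is 3*sin(4*t**3)/4.
Step 1. Substitute u = t**3, turning ∫(9*t**2*cos(4*t**3)) dt into ∫(3*cos(4*u)) du: now ∫(3*cos(4*u)) du.
Step 2. Evaluate the standard form: now 3*sin(4*u)/4.
Step 3. Substitute back u = t**3: now 3*sin(4*t**3)/4.
Answer: 3*sin(4*t**3)/4.


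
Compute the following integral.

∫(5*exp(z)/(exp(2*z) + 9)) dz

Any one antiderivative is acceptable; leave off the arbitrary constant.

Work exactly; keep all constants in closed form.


Answer: 5*atan(exp(z)/3)/3.


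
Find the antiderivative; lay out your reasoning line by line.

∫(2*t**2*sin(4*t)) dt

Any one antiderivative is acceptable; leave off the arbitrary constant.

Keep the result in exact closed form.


Step 1. Integrate ∫(2*t**2*sin(4*t)) dt by parts with u = t**2, dv = (2*sin(4*t)) dt, so v = -cos(4*t)/2: now -t**2*cos(4*t)/2 + ∫(t*cos(4*t)) dt.
Step 2. Integrate ∫(t*cos(4*t)) dt by parts with u = t, dv = (cos(4*t)) dt, so v = sin(4*t)/4: now -t**2*cos(4*t)/2 + t*sin(4*t)/4 + ∫(-sin(4*t)/4) dt.
Step 3. Evaluate the standard form: now -t**2*cos(4*t)/2 + t*sin(4*t)/4 + cos(4*t)/16.
Answer: -t**2*cos(4*t)/2 + t*sin(4*t)/4 + cos(4*t)/16.


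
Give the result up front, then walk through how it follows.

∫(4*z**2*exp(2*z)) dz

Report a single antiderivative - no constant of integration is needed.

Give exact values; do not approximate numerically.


The answer is 2*z**2*exp(2*z) - 2*z*exp(2*z) + exp(2*z).
Step 1. Integrate ∫(4*z**2*exp(2*z)) dz by parts with u = z**2, dv = (4*exp(2*z)) dz, so v = 2*exp(2*z): now 2*z**2*exp(2*z) + ∫(-4*z*exp(2*z)) dz.
Step 2. Integrate ∫(-4*z*exp(2*z)) dz by parts with u = z, dv = (-4*exp(2*z)) dz, so v = -2*exp(2*z): now 2*z**2*exp(2*z) - 2*z*exp(2*z) + ∫(2*exp(2*z)) dz.
Step 3. Evaluate the standard form: now 2*z**2*exp(2*z) - 2*z*exp(2*z) + exp(2*z).
Answer: 2*z**2*exp(2*z) - 2*z*exp(2*z) + exp(2*z).


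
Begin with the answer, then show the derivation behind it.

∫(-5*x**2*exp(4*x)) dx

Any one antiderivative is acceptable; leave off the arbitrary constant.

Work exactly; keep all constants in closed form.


The answer is -5*x**2*exp(4*x)/4 + 5*x*exp(4*x)/8 - 5*exp(4*x)/32.
Step 1. Integrate ∫(-5*x**2*exp(4*x)) dx by parts with u = x**2, dv = (-5*exp(4*x)) dx, so v = -5*exp(4*x)/4: now -5*x**2*exp(4*x)/4 + ∫(5*x*exp(4*x)/2) dx.
Step 2. Integrate ∫(5*x*exp(4*x)/2) dx by parts with u = x, dv = (5*exp(4*x)/2) dx, so v = 5*exp(4*x)/8: now -5*x**2*exp(4*x)/4 + 5*x*exp(4*x)/8 + ∫(-5*exp(4*x)/8) dx.
Step 3. Evaluate the standard form: now -5*x**2*exp(4*x)/4 + 5*x*exp(4*x)/8 - 5*exp(4*x)/32.
Answer: -5*x**2*exp(4*x)/4 + 5*x*exp(4*x)/8 - 5*exp(4*x)/32.


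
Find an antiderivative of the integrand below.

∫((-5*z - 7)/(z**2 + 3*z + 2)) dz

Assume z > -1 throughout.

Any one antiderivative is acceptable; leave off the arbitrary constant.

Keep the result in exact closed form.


Answer: -2*log(z + 1) - 3*log(z + 2).


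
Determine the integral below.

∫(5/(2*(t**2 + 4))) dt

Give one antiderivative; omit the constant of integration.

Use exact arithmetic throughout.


Answer: 5*atan(t/2)/4.


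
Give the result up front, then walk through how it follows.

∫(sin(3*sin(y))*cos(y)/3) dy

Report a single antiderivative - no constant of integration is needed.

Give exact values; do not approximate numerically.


The answer is -cos(3*sin(y))/9.
Step 1. Substitute u = sin(y), turning ∫(sin(3*sin(y))*cos(y)/3) dy into ∫(sin(3*u)/3) du: now ∫(sin(3*u)/3) du.
Step 2. Evaluate the standard form: now -cos(3*u)/9.
Step 3. Substitute back u = sin(y): now -cos(3*sin(y))/9.
Answer: -cos(3*sin(y))/9.


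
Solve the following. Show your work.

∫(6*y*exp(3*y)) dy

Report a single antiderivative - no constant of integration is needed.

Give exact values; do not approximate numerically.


Step 1. Integrate ∫(6*y*exp(3*y)) dy by parts with u = y, dv = (6*exp(3*y)) dy, so v = 2*exp(3*y): now 2*y*exp(3*y) + ∫(-2*exp(3*y)) dy.
Step 2. Evaluate the standard form: now 2*y*exp(3*y) - 2*exp(3*y)/3.
Answer: 2*y*exp(3*y) - 2*exp(3*y)/3.


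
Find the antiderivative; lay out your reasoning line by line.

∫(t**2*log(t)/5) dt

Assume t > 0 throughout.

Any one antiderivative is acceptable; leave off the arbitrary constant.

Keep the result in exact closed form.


Step 1. Integrate ∫(t**2*log(t)/5) dt by parts with u = log(t), dv = (t**2/5) dt, so v = t**3/15 [assuming t > 0]: now t**3*log(t)/15 + ∫(-t**2/15) dt.
Step 2. Evaluate the standard form: now t**3*log(t)/15 - t**3/45.
Answer: t**3*log(t)/15 - t**3/45.


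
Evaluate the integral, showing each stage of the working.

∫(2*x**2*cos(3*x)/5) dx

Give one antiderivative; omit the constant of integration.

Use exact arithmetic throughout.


Step 1. Integrate ∫(2*x**2*cos(3*x)/5) dx by parts with u = x**2, dv = (2*cos(3*x)/5) dx, so v = 2*sin(3*x)/15: now 2*x**2*sin(3*x)/15 + ∫(-4*x*sin(3*x)/15) dx.
Step 2. Integrate ∫(-4*x*sin(3*x)/15) dx by parts with u = x, dv = (-4*sin(3*x)/15) dx, so v = 4*cos(3*x)/45: now 2*x**2*sin(3*x)/15 + 4*x*cos(3*x)/45 + ∫(-4*cos(3*x)/45) dx.
Step 3. Evaluate the standard form: now 2*x**2*sin(3*x)/15 + 4*x*cos(3*x)/45 - 4*sin(3*x)/135.
Answer: 2*x**2*sin(3*x)/15 + 4*x*cos(3*x)/45 - 4*sin(3*x)/135.


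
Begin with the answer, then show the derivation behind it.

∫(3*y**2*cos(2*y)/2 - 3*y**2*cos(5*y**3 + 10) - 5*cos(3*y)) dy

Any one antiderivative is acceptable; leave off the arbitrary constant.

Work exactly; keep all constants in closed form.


The answer is 3*y**2*sin(2*y)/4 + 3*y*cos(2*y)/4 - 3*sin(2*y)/8 - 5*sin(3*y)/3 - sin(5*y**3 + 10)/5.
Step 1. Rewrite: now ∫(3*y**2*cos(2*y)/2) dy + ∫(-3*y**2*cos(5*y**3 + 10)) dy + ∫(-5*cos(3*y)) dy.
Step 2. Evaluate the standard form: now -5*sin(3*y)/3 + ∫(3*y**2*cos(2*y)/2) dy + ∫(-3*y**2*cos(5*y**3 + 10)) dy.
Step 3. Integrate ∫(3*y**2*cos(2*y)/2) dy by parts with u = y**2, dv = (3*cos(2*y)/2) dy, so v = 3*sin(2*y)/4: now 3*y**2*sin(2*y)/4 - 5*sin(3*y)/3 + ∫(-3*y*sin(2*y)/2) dy + ∫(-3*y**2*cos(5*y**3 + 10)) dy.
Step 4. Integrate ∫(-3*y*sin(2*y)/2) dy by parts with u = y, dv = (-3*sin(2*y)/2) dy, so v = 3*cos(2*y)/4: now 3*y**2*sin(2*y)/4 + 3*y*cos(2*y)/4 - 5*sin(3*y)/3 + ∫(-3*y**2*cos(5*y**3 + 10)) dy + ∫(-3*cos(2*y)/4) dy.
Step 5. Evaluate the standard form: now 3*y**2*sin(2*y)/4 + 3*y*cos(2*y)/4 - 3*sin(2*y)/8 - 5*sin(3*y)/3 + ∫(-3*y**2*cos(5*y**3 + 10)) dy.
Step 6. Substitute u = y**3 + 2, turning ∫(-3*y**2*cos(5*y**3 + 10)) dy into ∫(-cos(5*u)) du: now 3*y**2*sin(2*y)/4 + 3*y*cos(2*y)/4 - 3*sin(2*y)/8 - 5*sin(3*y)/3 + ∫(-cos(5*u)) du.
Step 7. Evaluate the standard form: now 3*y**2*sin(2*y)/4 + 3*y*cos(2*y)/4 - sin(5*u)/5 - 3*sin(2*y)/8 - 5*sin(3*y)/3.
Step 8. Substitute back u = y**3 + 2: now 3*y**2*sin(2*y)/4 + 3*y*cos(2*y)/4 - 3*sin(2*y)/8 - 5*sin(3*y)/3 - sin(5*y**3 + 10)/5.
Answer: 3*y**2*sin(2*y)/4 + 3*y*cos(2*y)/4 - 3*sin(2*y)/8 - 5*sin(3*y)/3 - sin(5*y**3 + 10)/5.


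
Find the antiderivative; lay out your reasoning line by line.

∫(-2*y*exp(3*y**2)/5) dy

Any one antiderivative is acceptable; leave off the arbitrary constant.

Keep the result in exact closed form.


Step 1. Substitute u = y**2, turning ∫(-2*y*exp(3*y**2)/5) dy into ∫(-exp(3*u)/5) du: now ∫(-exp(3*u)/5) du.
Step 2. Evaluate the standard form: now -exp(3*u)/15.
Step 3. Substitute back u = y**2: now -exp(3*y**2)/15.
Answer: -exp(3*y**2)/15.


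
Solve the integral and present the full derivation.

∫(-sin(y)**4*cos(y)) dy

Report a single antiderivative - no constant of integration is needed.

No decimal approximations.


Step 1. Substitute u = sin(y), turning ∫(-sin(y)**4*cos(y)) dy into ∫(-u**4) du: now ∫(-u**4) du.
Step 2. Evaluate the standard form: now -u**5/5.
Step 3. Substitute back u = sin(y): now -sin(y)**5/5.
Answer: -sin(y)**5/5.


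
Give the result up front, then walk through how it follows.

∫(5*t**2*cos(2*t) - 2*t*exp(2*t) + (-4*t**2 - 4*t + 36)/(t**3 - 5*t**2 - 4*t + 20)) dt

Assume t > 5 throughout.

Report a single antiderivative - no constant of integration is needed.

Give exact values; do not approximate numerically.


The answer is 5*t**2*sin(2*t)/2 - t*exp(2*t) + 5*t*cos(2*t)/2 + exp(2*t)/2 - 4*log(t - 5) - log(t - 2) + log(t + 2) - 5*sin(2*t)/4.
Step 1. Rewrite: now ∫(-2*t*exp(2*t)) dt + ∫(5*t**2*cos(2*t)) dt + ∫((-4*t**2 - 4*t + 36)/(t**3 - 5*t**2 - 4*t + 20)) dt.
Step 2. Integrate ∫(-2*t*exp(2*t)) dt by parts with u = t, dv = (-2*exp(2*t)) dt, so v = -exp(2*t): now -t*exp(2*t) + ∫(5*t**2*cos(2*t)) dt + ∫((-4*t**2 - 4*t + 36)/(t**3 - 5*t**2 - 4*t + 20)) dt + ∫(exp(2*t)) dt.
Step 3. Evaluate the standard form: now -t*exp(2*t) + exp(2*t)/2 + ∫(5*t**2*cos(2*t)) dt + ∫((-4*t**2 - 4*t + 36)/(t**3 - 5*t**2 - 4*t + 20)) dt.
Step 4. Decompose ∫((-4*t**2 - 4*t + 36)/(t**3 - 5*t**2 - 4*t + 20)) dt by partial fractions, (-4*t**2 - 4*t + 36)/(t**3 - 5*t**2 - 4*t + 20) = 1/(t + 2) - 1/(t - 2) - 4/(t - 5): now -t*exp(2*t) + exp(2*t)/2 + ∫(5*t**2*cos(2*t)) dt + ∫(-4/(t - 5)) dt + ∫(-1/(t - 2)) dt + ∫(1/(t + 2)) dt.
Step 5. Evaluate the standard form [assuming t > -2]: now -t*exp(2*t) + exp(2*t)/2 + log(t + 2) + ∫(5*t**2*cos(2*t)) dt + ∫(-4/(t - 5)) dt + ∫(-1/(t - 2)) dt.
Step 6. Evaluate the standard form [assuming t > 5]: now -t*exp(2*t) + exp(2*t)/2 - 4*log(t - 5) + log(t + 2) + ∫(5*t**2*cos(2*t)) dt + ∫(-1/(t - 2)) dt.
Step 7. Evaluate the standard form [assuming t > 2]: now -t*exp(2*t) + exp(2*t)/2 - 4*log(t - 5) - log(t - 2) + log(t + 2) + ∫(5*t**2*cos(2*t)) dt.
Step 8. Integrate ∫(5*t**2*cos(2*t)) dt by parts with u = t**2, dv = (5*cos(2*t)) dt, so v = 5*sin(2*t)/2: now 5*t**2*sin(2*t)/2 - t*exp(2*t) + exp(2*t)/2 - 4*log(t - 5) - log(t - 2) + log(t + 2) + ∫(-5*t*sin(2*t)) dt.
Step 9. Integrate ∫(-5*t*sin(2*t)) dt by parts with u = t, dv = (-5*sin(2*t)) dt, so v = 5*cos(2*t)/2: now 5*t**2*sin(2*t)/2 - t*exp(2*t) + 5*t*cos(2*t)/2 + exp(2*t)/2 - 4*log(t - 5) - log(t - 2) + log(t + 2) + ∫(-5*cos(2*t)/2) dt.
Step 10. Evaluate the standard form: now 5*t**2*sin(2*t)/2 - t*exp(2*t) + 5*t*cos(2*t)/2 + exp(2*t)/2 - 4*log(t - 5) - log(t - 2) + log(t + 2) - 5*sin(2*t)/4.
Answer: 5*t**2*sin(2*t)/2 - t*exp(2*t) + 5*t*cos(2*t)/2 + exp(2*t)/2 - 4*log(t - 5) - log(t - 2) + log(t + 2) - 5*sin(2*t)/4.


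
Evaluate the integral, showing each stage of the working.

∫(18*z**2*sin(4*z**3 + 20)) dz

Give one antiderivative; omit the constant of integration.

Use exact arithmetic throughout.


Step 1. Substitute u = z**3 + 5, turning ∫(18*z**2*sin(4*z**3 + 20)) dz into ∫(6*sin(4*u)) du: now ∫(6*sin(4*u)) du.
Step 2. Evaluate the standard form: now -3*cos(4*u)/2.
Step 3. Substitute back u = z**3 + 5: now -3*cos(4*z**3 + 20)/2.
Answer: -3*cos(4*z**3 + 20)/2.


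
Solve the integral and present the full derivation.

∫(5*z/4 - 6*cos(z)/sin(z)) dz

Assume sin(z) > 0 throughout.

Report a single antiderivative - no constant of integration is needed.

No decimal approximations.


Step 1. Rewrite: now ∫(5*z/4) dz + ∫(-6*cos(z)/sin(z)) dz.
Step 2. Substitute u = sin(z), turning ∫(-6*cos(z)/sin(z)) dz into ∫(-6/u) du: now ∫(-6/u) du + ∫(5*z/4) dz.
Step 3. Evaluate the standard form [assuming u > 0]: now -6*log(u) + ∫(5*z/4) dz.
Step 4. Substitute back u = sin(z): now -6*log(sin(z)) + ∫(5*z/4) dz.
Step 5. Evaluate the standard form: now 5*z**2/8 - 6*log(sin(z)).
Answer: 5*z**2/8 - 6*log(sin(z)).


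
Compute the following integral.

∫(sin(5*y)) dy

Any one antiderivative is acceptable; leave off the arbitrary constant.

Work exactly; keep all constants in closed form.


Answer: -cos(5*y)/5.


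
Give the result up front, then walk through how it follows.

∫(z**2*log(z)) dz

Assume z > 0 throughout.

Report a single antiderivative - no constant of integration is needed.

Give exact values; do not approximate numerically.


The answer is z**3*log(z)/3 - z**3/9.
Step 1. Integrate ∫(z**2*log(z)) dz by parts with u = log(z), dv = (z**2) dz, so v = z**3/3 [assuming z > 0]: now z**3*log(z)/3 + ∫(-z**2/3) dz.
Step 2. Evaluate the standard form: now z**3*log(z)/3 - z**3/9.
Answer: z**3*log(z)/3 - z**3/9.


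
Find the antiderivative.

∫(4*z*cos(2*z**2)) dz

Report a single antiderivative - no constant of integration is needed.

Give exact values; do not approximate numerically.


Answer: sin(2*z**2).


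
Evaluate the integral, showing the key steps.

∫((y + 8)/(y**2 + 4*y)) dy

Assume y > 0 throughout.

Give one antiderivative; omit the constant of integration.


Step 1. Decompose ∫((y + 8)/(y**2 + 4*y)) dy by partial fractions, (y + 8)/(y**2 + 4*y) = -1/(y + 4) + 2/y: now ∫(2/y) dy + ∫(-1/(y + 4)) dy.
Step 2. Evaluate the standard form [assuming y > -4]: now -log(y + 4) + ∫(2/y) dy.
Step 3. Evaluate the standard form [assuming y > 0]: now 2*log(y) - log(y + 4).
Answer: 2*log(y) - log(y + 4).


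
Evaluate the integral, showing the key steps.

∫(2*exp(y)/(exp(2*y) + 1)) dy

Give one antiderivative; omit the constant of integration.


Step 1. Substitute u = exp(y), turning ∫(2*exp(y)/(exp(2*y) + 1)) dy into ∫(2/(u**2 + 1)) du: now ∫(2/(u**2 + 1)) du.
Step 2. Evaluate the standard form: now 2*atan(u).
Step 3. Substitute back u = exp(y): now 2*atan(exp(y)).
Answer: 2*atan(exp(y)).


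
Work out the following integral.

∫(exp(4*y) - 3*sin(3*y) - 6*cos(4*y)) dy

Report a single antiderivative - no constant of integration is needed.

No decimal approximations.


Answer: exp(4*y)/4 - 3*sin(4*y)/2 + cos(3*y).


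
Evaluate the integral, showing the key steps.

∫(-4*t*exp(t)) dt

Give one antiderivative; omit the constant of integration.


Step 1. Integrate ∫(-4*t*exp(t)) dt by parts with u = t, dv = (-4*exp(t)) dt, so v = -4*exp(t): now -4*t*exp(t) + ∫(4*exp(t)) dt.
Step 2. Evaluate the standard form: now -4*t*exp(t) + 4*exp(t).
Answer: -4*t*exp(t) + 4*exp(t).


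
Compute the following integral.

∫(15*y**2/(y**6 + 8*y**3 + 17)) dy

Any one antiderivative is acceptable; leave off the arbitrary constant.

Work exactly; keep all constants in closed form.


Answer: 5*atan(y**3 + 4).


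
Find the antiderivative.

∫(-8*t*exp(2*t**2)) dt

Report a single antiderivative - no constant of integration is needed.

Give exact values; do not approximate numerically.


Answer: -2*exp(2*t**2).


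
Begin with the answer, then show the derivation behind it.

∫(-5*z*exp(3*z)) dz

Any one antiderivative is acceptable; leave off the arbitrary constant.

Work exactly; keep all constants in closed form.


The answer is -5*z*exp(3*z)/3 + 5*exp(3*z)/9.
Step 1. Integrate ∫(-5*z*exp(3*z)) dz by parts with u = z, dv = (-5*exp(3*z)) dz, so v = -5*exp(3*z)/3: now -5*z*exp(3*z)/3 + ∫(5*exp(3*z)/3) dz.
Step 2. Evaluate the standard form: now -5*z*exp(3*z)/3 + 5*exp(3*z)/9.
Answer: -5*z*exp(3*z)/3 + 5*exp(3*z)/9.


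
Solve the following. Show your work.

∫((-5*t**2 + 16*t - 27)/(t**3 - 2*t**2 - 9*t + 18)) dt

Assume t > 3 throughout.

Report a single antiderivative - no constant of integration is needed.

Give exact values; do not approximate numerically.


Step 1. Decompose ∫((-5*t**2 + 16*t - 27)/(t**3 - 2*t**2 - 9*t + 18)) dt by partial fractions, (-5*t**2 + 16*t - 27)/(t**3 - 2*t**2 - 9*t + 18) = -4/(t + 3) + 3/(t - 2) - 4/(t - 3): now ∫(-4/(t - 3)) dt + ∫(3/(t - 2)) dt + ∫(-4/(t + 3)) dt.
Step 2. Evaluate the standard form [assuming t > 2]: now 3*log(t - 2) + ∫(-4/(t - 3)) dt + ∫(-4/(t + 3)) dt.
Step 3. Evaluate the standard form [assuming t > -3]: now 3*log(t - 2) - 4*log(t + 3) + ∫(-4/(t - 3)) dt.
Step 4. Evaluate the standard form [assuming t > 3]: now -4*log(t - 3) + 3*log(t - 2) - 4*log(t + 3).
Answer: -4*log(t - 3) + 3*log(t - 2) - 4*log(t + 3).


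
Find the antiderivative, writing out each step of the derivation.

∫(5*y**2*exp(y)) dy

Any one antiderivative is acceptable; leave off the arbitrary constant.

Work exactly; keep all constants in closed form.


Step 1. Integrate ∫(5*y**2*exp(y)) dy by parts with u = y**2, dv = (5*exp(y)) dy, so v = 5*exp(y): now 5*y**2*exp(y) + ∫(-10*y*exp(y)) dy.
Step 2. Integrate ∫(-10*y*exp(y)) dy by parts with u = y, dv = (-10*exp(y)) dy, so v = -10*exp(y): now 5*y**2*exp(y) - 10*y*exp(y) + ∫(10*exp(y)) dy.
Step 3. Evaluate the standard form: now 5*y**2*exp(y) - 10*y*exp(y) + 10*exp(y).
Answer: 5*y**2*exp(y) - 10*y*exp(y) + 10*exp(y).


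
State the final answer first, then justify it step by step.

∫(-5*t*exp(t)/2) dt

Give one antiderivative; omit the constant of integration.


The answer is -5*t*exp(t)/2 + 5*exp(t)/2.
Step 1. Integrate ∫(-5*t*exp(t)/2) dt by parts with u = t, dv = (-5*exp(t)/2) dt, so v = -5*exp(t)/2: now -5*t*exp(t)/2 + ∫(5*exp(t)/2) dt.
Step 2. Evaluate the standard form: now -5*t*exp(t)/2 + 5*exp(t)/2.
Answer: -5*t*exp(t)/2 + 5*exp(t)/2.


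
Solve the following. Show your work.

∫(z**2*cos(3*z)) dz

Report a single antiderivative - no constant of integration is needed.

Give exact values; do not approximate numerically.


Step 1. Integrate ∫(z**2*cos(3*z)) dz by parts with u = z**2, dv = (cos(3*z)) dz, so v = sin(3*z)/3: now z**2*sin(3*z)/3 + ∫(-2*z*sin(3*z)/3) dz.
Step 2. Integrate ∫(-2*z*sin(3*z)/3) dz by parts with u = z, dv = (-2*sin(3*z)/3) dz, so v = 2*cos(3*z)/9: now z**2*sin(3*z)/3 + 2*z*cos(3*z)/9 + ∫(-2*cos(3*z)/9) dz.
Step 3. Evaluate the standard form: now z**2*sin(3*z)/3 + 2*z*cos(3*z)/9 - 2*sin(3*z)/27.
Answer: z**2*sin(3*z)/3 + 2*z*cos(3*z)/9 - 2*sin(3*z)/27.


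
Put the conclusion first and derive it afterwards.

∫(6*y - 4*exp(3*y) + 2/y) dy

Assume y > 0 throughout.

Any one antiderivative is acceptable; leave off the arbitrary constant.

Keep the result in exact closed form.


The answer is 3*y**2 - 4*exp(3*y)/3 + 2*log(y).
Step 1. Rewrite: now ∫(2/y) dy + ∫(6*y) dy + ∫(-4*exp(3*y)) dy.
Step 2. Evaluate the standard form: now -4*exp(3*y)/3 + ∫(2/y) dy + ∫(6*y) dy.
Step 3. Evaluate the standard form [assuming y > 0]: now -4*exp(3*y)/3 + 2*log(y) + ∫(6*y) dy.
Step 4. Evaluate the standard form: now 3*y**2 - 4*exp(3*y)/3 + 2*log(y).
Answer: 3*y**2 - 4*exp(3*y)/3 + 2*log(y).


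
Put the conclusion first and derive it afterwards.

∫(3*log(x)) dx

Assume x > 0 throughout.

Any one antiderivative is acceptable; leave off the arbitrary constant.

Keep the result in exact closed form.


The answer is 3*x*log(x) - 3*x.
Step 1. Integrate ∫(3*log(x)) dx by parts with u = log(x), dv = (3) dx, so v = 3*x [assuming x > 0]: now 3*x*log(x) + ∫(-3) dx.
Step 2. Evaluate the standard form: now 3*x*log(x) - 3*x.
Answer: 3*x*log(x) - 3*x.


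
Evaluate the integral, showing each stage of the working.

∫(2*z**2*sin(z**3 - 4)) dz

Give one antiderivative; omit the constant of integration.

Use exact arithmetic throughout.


Step 1. Substitute u = z**3 - 4, turning ∫(2*z**2*sin(z**3 - 4)) dz into ∫(2*sin(u)/3) du: now ∫(2*sin(u)/3) du.
Step 2. Evaluate the standard form: now -2*cos(u)/3.
Step 3. Substitute back u = z**3 - 4: now -2*cos(z**3 - 4)/3.
Answer: -2*cos(z**3 - 4)/3.


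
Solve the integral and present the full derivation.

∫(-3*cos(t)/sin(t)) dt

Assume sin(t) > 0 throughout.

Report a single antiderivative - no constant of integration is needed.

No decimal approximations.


Step 1. Substitute u = sin(t), turning ∫(-3*cos(t)/sin(t)) dt into ∫(-3/u) du: now ∫(-3/u) du.
Step 2. Evaluate the standard form [assuming u > 0]: now -3*log(u).
Step 3. Substitute back u = sin(t): now -3*log(sin(t)).
Answer: -3*log(sin(t)).


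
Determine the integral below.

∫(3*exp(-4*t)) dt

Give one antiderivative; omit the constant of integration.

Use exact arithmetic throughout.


Answer: -3*exp(-4*t)/4.


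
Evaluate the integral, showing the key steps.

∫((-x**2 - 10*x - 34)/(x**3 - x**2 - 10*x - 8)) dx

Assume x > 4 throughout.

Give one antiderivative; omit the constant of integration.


Step 1. Decompose ∫((-x**2 - 10*x - 34)/(x**3 - x**2 - 10*x - 8)) dx by partial fractions, (-x**2 - 10*x - 34)/(x**3 - x**2 - 10*x - 8) = -3/(x + 2) + 5/(x + 1) - 3/(x - 4): now ∫(-3/(x - 4)) dx + ∫(5/(x + 1)) dx + ∫(-3/(x + 2)) dx.
Step 2. Evaluate the standard form [assuming x > -1]: now 5*log(x + 1) + ∫(-3/(x - 4)) dx + ∫(-3/(x + 2)) dx.
Step 3. Evaluate the standard form [assuming x > 4]: now -3*log(x - 4) + 5*log(x + 1) + ∫(-3/(x + 2)) dx.
Step 4. Evaluate the standard form [assuming x > -2]: now -3*log(x - 4) + 5*log(x + 1) - 3*log(x + 2).
Answer: -3*log(x - 4) + 5*log(x + 1) - 3*log(x + 2).


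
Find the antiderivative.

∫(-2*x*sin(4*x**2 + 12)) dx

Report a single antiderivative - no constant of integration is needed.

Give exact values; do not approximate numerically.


Answer: cos(4*x**2 + 12)/4.


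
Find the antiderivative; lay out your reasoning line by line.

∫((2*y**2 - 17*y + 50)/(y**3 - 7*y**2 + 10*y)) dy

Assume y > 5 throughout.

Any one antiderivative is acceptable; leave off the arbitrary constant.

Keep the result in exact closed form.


Step 1. Decompose ∫((2*y**2 - 17*y + 50)/(y**3 - 7*y**2 + 10*y)) dy by partial fractions, (2*y**2 - 17*y + 50)/(y**3 - 7*y**2 + 10*y) = -4/(y - 2) + 1/(y - 5) + 5/y: now ∫(5/y) dy + ∫(1/(y - 5)) dy + ∫(-4/(y - 2)) dy.
Step 2. Evaluate the standard form [assuming y > 2]: now -4*log(y - 2) + ∫(5/y) dy + ∫(1/(y - 5)) dy.
Step 3. Evaluate the standard form [assuming y > 5]: now log(y - 5) - 4*log(y - 2) + ∫(5/y) dy.
Step 4. Evaluate the standard form [assuming y > 0]: now 5*log(y) + log(y - 5) - 4*log(y - 2).
Answer: 5*log(y) + log(y - 5) - 4*log(y - 2).


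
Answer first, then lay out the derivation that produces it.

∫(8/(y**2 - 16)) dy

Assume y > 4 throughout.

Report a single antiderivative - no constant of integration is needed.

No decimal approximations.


The answer is log(y - 4) - log(y + 4).
Step 1. Decompose ∫(8/(y**2 - 16)) dy by partial fractions, 8/(y**2 - 16) = -1/(y + 4) + 1/(y - 4): now ∫(1/(y - 4)) dy + ∫(-1/(y + 4)) dy.
Step 2. Evaluate the standard form [assuming y > 4]: now log(y - 4) + ∫(-1/(y + 4)) dy.
Step 3. Evaluate the standard form [assuming y > -4]: now log(y - 4) - log(y + 4).
Answer: log(y - 4) - log(y + 4).


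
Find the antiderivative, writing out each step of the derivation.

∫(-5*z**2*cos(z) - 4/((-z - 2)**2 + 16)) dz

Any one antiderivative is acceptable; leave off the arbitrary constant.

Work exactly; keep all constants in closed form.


Step 1. Rewrite: now ∫(-5*z**2*cos(z)) dz + ∫(-4/((-z - 2)**2 + 16)) dz.
Step 2. Integrate ∫(-5*z**2*cos(z)) dz by parts with u = z**2, dv = (-5*cos(z)) dz, so v = -5*sin(z): now -5*z**2*sin(z) + ∫(10*z*sin(z)) dz + ∫(-4/((-z - 2)**2 + 16)) dz.
Step 3. Integrate ∫(10*z*sin(z)) dz by parts with u = z, dv = (10*sin(z)) dz, so v = -10*cos(z): now -5*z**2*sin(z) - 10*z*cos(z) + ∫(-4/((-z - 2)**2 + 16)) dz + ∫(10*cos(z)) dz.
Step 4. Evaluate the standard form: now -5*z**2*sin(z) - 10*z*cos(z) + 10*sin(z) + ∫(-4/((-z - 2)**2 + 16)) dz.
Step 5. Substitute u = -z - 2, turning ∫(-4/((-z - 2)**2 + 16)) dz into ∫(4/(u**2 + 16)) du: now -5*z**2*sin(z) - 10*z*cos(z) + 10*sin(z) + ∫(4/(u**2 + 16)) du.
Step 6. Evaluate the standard form: now -5*z**2*sin(z) - 10*z*cos(z) + 10*sin(z) + atan(u/4).
Step 7. Substitute back u = -z - 2: now -5*z**2*sin(z) - 10*z*cos(z) + 10*sin(z) - atan(z/4 + 1/2).
Answer: -5*z**2*sin(z) - 10*z*cos(z) + 10*sin(z) - atan(z/4 + 1/2).


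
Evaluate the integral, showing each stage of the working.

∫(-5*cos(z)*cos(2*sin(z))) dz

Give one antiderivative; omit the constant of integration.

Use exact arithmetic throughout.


Step 1. Substitute u = sin(z), turning ∫(-5*cos(z)*cos(2*sin(z))) dz into ∫(-5*cos(2*u)) du: now ∫(-5*cos(2*u)) du.
Step 2. Evaluate the standard form: now -5*sin(2*u)/2.
Step 3. Substitute back u = sin(z): now -5*sin(2*sin(z))/2.
Answer: -5*sin(2*sin(z))/2.


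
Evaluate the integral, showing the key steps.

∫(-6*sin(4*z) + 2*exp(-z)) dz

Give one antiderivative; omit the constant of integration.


Step 1. Rewrite: now ∫(2*exp(-z)) dz + ∫(-6*sin(4*z)) dz.
Step 2. Evaluate the standard form: now 3*cos(4*z)/2 + ∫(2*exp(-z)) dz.
Step 3. Evaluate the standard form: now 3*cos(4*z)/2 - 2*exp(-z).
Answer: 3*cos(4*z)/2 - 2*exp(-z).


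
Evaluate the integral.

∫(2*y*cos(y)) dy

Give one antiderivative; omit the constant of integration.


Answer: 2*y*sin(y) + 2*cos(y).


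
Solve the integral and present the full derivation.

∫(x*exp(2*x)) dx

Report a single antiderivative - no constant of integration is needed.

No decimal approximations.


Step 1. Integrate ∫(x*exp(2*x)) dx by parts with u = x, dv = (exp(2*x)) dx, so v = exp(2*x)/2: now x*exp(2*x)/2 + ∫(-exp(2*x)/2) dx.
Step 2. Evaluate the standard form: now x*exp(2*x)/2 - exp(2*x)/4.
Answer: x*exp(2*x)/2 - exp(2*x)/4.
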